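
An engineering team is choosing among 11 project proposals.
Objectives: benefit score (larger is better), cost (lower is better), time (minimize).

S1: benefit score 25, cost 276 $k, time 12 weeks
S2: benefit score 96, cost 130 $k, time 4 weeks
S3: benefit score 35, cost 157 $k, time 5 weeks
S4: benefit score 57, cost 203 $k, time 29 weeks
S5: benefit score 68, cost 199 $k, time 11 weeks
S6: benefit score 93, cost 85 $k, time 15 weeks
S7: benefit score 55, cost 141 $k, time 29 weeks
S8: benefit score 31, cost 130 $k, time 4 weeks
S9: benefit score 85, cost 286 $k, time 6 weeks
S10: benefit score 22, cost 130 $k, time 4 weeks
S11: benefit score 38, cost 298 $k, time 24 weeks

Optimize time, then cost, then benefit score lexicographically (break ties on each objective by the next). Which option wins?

First minimize time: best is 4, kept {S2, S8, S10}.
Then minimize cost: best is 130, kept {S2, S8, S10}.
Then maximize benefit score: best is 96, kept {S2}.

S2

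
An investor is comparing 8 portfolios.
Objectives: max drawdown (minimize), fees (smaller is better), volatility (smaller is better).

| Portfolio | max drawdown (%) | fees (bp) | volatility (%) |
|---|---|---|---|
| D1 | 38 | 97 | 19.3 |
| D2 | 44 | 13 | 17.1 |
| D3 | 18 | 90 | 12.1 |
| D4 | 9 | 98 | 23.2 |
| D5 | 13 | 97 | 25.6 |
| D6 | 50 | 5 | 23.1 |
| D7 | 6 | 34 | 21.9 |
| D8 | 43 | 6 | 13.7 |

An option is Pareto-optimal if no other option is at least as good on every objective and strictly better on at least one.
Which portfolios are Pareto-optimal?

D1: dominated by D3 (max drawdown 18≤38, fees 90≤97, volatility 12.1≤19.3).
D2: dominated by D8 (max drawdown 43≤44, fees 6≤13, volatility 13.7≤17.1).
D3: not dominated (best volatility).
D4: dominated by D7 (max drawdown 6≤9, fees 34≤98, volatility 21.9≤23.2).
D5: dominated by D7 (max drawdown 6≤13, fees 34≤97, volatility 21.9≤25.6).
D6: not dominated (best fees).
D7: not dominated (best max drawdown).
D8: not dominated.

D3, D6, D7, D8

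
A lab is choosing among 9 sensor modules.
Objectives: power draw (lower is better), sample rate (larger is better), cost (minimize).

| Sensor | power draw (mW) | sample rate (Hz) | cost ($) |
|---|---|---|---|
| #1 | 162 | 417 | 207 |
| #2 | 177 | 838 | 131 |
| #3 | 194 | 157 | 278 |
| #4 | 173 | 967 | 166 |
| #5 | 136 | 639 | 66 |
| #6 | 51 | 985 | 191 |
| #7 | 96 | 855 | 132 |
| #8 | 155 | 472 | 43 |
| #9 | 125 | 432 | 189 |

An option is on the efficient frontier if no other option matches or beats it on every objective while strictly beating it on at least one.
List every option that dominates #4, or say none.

#1: worse on sample rate (417 vs 967).
#2: worse on power draw (177 vs 173).
#3: worse on power draw (194 vs 173).
#5: worse on sample rate (639 vs 967).
#6: worse on cost (191 vs 166).
#7: worse on sample rate (855 vs 967).
#8: worse on sample rate (472 vs 967).
#9: worse on sample rate (432 vs 967).
No option dominates #4.

none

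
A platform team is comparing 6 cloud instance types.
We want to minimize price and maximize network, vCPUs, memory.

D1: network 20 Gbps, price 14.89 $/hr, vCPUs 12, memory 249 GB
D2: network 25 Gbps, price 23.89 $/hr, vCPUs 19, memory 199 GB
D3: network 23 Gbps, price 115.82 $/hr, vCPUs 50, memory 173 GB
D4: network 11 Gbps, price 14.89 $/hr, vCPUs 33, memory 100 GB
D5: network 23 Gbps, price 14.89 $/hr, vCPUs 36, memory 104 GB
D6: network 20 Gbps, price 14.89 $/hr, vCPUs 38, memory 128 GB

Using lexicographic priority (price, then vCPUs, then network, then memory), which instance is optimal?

First minimize price: best is 14.89, kept {D1, D4, D5, D6}.
Then maximize vCPUs: best is 38, kept {D6}.

D6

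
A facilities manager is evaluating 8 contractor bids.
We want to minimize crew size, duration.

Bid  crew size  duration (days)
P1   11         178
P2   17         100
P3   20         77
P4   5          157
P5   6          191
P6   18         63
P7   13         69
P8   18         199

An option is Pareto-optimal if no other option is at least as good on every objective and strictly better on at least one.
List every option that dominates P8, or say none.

P1: crew size 11≤18, duration 178≤199 — dominates P8.
P2: crew size 17≤18, duration 100≤199 — dominates P8.
P4: crew size 5≤18, duration 157≤199 — dominates P8.
P5: crew size 6≤18, duration 191≤199 — dominates P8.
P6: crew size 18≤18, duration 63≤199 — dominates P8.
P7: crew size 13≤18, duration 69≤199 — dominates P8.
Others (P3) are each worse than P8 on at least one objective.

P1, P2, P4, P5, P6, P7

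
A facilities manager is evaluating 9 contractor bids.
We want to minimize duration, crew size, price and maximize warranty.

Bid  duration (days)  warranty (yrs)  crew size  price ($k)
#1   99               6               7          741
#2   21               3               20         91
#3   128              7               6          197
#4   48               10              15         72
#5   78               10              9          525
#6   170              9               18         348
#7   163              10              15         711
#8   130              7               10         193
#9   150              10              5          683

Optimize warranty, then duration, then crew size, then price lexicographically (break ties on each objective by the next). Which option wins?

#4

First maximize warranty: best is 10, kept {#4, #5, #7, #9}.
Then minimize duration: best is 48, kept {#4}.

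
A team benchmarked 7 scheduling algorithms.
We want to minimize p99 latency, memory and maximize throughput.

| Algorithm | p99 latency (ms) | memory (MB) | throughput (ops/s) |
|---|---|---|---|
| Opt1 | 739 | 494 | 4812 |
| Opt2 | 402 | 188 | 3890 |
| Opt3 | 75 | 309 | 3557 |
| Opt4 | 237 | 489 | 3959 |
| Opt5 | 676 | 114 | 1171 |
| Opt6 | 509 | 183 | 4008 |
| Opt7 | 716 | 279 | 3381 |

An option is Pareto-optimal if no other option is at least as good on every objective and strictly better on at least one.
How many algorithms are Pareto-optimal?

6

Opt1: not dominated (best throughput).
Opt2: not dominated.
Opt3: not dominated (best p99 latency).
Opt4: not dominated.
Opt5: not dominated (best memory).
Opt6: not dominated.
Opt7: dominated by Opt2 (p99 latency 402≤716, memory 188≤279, throughput 3890≥3381).
Pareto-optimal: Opt1, Opt2, Opt3, Opt4, Opt5, Opt6 → 6.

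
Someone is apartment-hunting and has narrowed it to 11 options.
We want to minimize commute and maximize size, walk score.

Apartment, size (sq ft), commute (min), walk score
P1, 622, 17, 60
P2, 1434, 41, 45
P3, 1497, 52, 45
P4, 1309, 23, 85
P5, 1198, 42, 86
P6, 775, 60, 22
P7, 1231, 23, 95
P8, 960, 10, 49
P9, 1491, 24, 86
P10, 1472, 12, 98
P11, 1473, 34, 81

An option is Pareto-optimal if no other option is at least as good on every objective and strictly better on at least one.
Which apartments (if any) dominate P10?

none

P1: worse on size (622 vs 1472).
P2: worse on size (1434 vs 1472).
P3: worse on commute (52 vs 12).
P4: worse on size (1309 vs 1472).
P5: worse on size (1198 vs 1472).
P6: worse on size (775 vs 1472).
P7: worse on size (1231 vs 1472).
P8: worse on size (960 vs 1472).
P9: worse on commute (24 vs 12).
P11: worse on commute (34 vs 12).
No option dominates P10.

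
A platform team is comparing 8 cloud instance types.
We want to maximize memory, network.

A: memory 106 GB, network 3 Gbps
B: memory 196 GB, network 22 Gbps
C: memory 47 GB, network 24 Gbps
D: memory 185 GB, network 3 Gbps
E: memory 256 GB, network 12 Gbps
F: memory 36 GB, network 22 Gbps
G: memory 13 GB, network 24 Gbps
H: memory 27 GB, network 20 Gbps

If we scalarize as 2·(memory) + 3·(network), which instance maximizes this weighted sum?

E

A: 2·106 + 3·3 = 221
B: 2·196 + 3·22 = 458
C: 2·47 + 3·24 = 166
D: 2·185 + 3·3 = 379
E: 2·256 + 3·12 = 548
F: 2·36 + 3·22 = 138
G: 2·13 + 3·24 = 98
H: 2·27 + 3·20 = 114
Highest: E at 548.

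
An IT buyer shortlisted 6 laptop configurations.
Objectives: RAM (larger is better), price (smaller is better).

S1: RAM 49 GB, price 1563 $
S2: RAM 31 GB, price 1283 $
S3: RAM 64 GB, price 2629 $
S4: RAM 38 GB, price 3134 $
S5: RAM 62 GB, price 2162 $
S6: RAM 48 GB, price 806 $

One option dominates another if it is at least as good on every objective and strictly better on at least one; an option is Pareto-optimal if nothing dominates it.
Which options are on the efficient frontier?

S1: not dominated.
S2: dominated by S6 (RAM 48≥31, price 806≤1283).
S3: not dominated (best RAM).
S4: dominated by S1 (RAM 49≥38, price 1563≤3134).
S5: not dominated.
S6: not dominated (best price).

S1, S3, S5, S6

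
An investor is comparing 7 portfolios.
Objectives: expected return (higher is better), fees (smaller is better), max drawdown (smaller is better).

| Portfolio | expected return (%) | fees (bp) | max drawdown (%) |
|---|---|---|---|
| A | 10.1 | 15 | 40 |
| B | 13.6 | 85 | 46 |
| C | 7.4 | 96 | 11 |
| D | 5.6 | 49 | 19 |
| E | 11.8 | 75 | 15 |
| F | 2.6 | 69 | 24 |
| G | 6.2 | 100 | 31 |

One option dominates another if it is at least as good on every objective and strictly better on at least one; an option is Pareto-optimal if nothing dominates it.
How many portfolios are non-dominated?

5

A: not dominated (best fees).
B: not dominated (best expected return).
C: not dominated (best max drawdown).
D: not dominated.
E: not dominated.
F: dominated by D (expected return 5.6≥2.6, fees 49≤69, max drawdown 19≤24).
G: dominated by C (expected return 7.4≥6.2, fees 96≤100, max drawdown 11≤31).
Pareto-optimal: A, B, C, D, E → 5.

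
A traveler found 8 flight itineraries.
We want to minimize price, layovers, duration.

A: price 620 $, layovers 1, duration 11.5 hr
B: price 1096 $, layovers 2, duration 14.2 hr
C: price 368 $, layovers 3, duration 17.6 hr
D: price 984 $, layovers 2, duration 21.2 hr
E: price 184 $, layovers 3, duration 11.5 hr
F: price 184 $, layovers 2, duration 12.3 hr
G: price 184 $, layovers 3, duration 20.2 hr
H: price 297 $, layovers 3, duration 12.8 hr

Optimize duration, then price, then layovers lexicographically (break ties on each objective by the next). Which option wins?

E

First minimize duration: best is 11.5, kept {A, E}.
Then minimize price: best is 184, kept {E}.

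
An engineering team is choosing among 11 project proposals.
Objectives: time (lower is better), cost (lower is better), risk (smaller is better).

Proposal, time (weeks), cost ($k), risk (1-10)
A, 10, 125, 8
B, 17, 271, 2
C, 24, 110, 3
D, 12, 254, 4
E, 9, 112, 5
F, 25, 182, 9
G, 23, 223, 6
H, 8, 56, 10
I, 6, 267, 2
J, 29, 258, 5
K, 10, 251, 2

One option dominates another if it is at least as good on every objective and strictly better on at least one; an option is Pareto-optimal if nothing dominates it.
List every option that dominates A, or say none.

E

E: time 9≤10, cost 112≤125, risk 5≤8 — dominates A.
Others (B, C, D, F, G, H, I, J, K) are each worse than A on at least one objective.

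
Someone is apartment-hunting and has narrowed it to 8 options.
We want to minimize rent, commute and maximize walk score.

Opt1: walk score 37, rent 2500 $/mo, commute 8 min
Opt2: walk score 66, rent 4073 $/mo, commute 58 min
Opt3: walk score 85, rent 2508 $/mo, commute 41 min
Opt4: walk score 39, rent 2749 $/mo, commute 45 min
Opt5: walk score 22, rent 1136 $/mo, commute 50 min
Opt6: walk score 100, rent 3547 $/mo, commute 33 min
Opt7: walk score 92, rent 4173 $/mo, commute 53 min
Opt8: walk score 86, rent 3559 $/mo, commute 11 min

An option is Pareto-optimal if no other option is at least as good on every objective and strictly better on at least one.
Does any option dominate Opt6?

Opt1: worse on walk score (37 vs 100).
Opt2: worse on walk score (66 vs 100).
Opt3: worse on walk score (85 vs 100).
Opt4: worse on walk score (39 vs 100).
Opt5: worse on walk score (22 vs 100).
Opt7: worse on walk score (92 vs 100).
Opt8: worse on walk score (86 vs 100).
No option is at least as good as Opt6 on every objective and strictly better on one.

No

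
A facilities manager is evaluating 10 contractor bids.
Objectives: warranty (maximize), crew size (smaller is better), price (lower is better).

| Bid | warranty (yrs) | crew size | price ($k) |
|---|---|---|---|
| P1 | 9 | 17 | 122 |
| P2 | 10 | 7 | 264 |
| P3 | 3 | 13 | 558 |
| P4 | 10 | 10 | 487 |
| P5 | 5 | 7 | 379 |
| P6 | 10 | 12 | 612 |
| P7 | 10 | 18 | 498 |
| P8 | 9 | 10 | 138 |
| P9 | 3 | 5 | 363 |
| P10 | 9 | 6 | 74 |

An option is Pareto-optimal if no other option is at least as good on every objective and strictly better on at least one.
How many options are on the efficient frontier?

P1: dominated by P10 (warranty 9≥9, crew size 6≤17, price 74≤122).
P2: not dominated.
P3: dominated by P2 (warranty 10≥3, crew size 7≤13, price 264≤558).
P4: dominated by P2 (warranty 10≥10, crew size 7≤10, price 264≤487).
P5: dominated by P2 (warranty 10≥5, crew size 7≤7, price 264≤379).
P6: dominated by P2 (warranty 10≥10, crew size 7≤12, price 264≤612).
P7: dominated by P2 (warranty 10≥10, crew size 7≤18, price 264≤498).
P8: dominated by P10 (warranty 9≥9, crew size 6≤10, price 74≤138).
P9: not dominated (best crew size).
P10: not dominated (best price).
Pareto-optimal: P2, P9, P10 → 3.

3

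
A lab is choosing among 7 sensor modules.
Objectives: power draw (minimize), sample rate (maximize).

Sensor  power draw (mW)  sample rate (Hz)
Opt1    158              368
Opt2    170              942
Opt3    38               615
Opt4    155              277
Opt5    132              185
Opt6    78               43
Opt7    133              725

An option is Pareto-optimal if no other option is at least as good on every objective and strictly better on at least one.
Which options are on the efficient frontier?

Opt1: dominated by Opt3 (power draw 38≤158, sample rate 615≥368).
Opt2: not dominated (best sample rate).
Opt3: not dominated (best power draw).
Opt4: dominated by Opt3 (power draw 38≤155, sample rate 615≥277).
Opt5: dominated by Opt3 (power draw 38≤132, sample rate 615≥185).
Opt6: dominated by Opt3 (power draw 38≤78, sample rate 615≥43).
Opt7: not dominated.

Opt2, Opt3, Opt7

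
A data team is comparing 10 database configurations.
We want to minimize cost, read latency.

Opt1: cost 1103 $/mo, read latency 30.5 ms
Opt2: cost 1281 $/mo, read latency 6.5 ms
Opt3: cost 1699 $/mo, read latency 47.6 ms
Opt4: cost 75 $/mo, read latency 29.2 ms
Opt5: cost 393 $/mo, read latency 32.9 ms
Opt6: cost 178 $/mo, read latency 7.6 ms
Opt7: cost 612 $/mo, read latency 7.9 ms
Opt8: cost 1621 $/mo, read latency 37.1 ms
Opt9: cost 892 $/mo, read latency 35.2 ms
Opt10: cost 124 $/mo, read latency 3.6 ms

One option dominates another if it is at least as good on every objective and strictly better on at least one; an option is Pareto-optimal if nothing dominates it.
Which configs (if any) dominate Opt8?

Opt1: cost 1103≤1621, read latency 30.5≤37.1 — dominates Opt8.
Opt2: cost 1281≤1621, read latency 6.5≤37.1 — dominates Opt8.
Opt4: cost 75≤1621, read latency 29.2≤37.1 — dominates Opt8.
Opt5: cost 393≤1621, read latency 32.9≤37.1 — dominates Opt8.
Opt6: cost 178≤1621, read latency 7.6≤37.1 — dominates Opt8.
Opt7: cost 612≤1621, read latency 7.9≤37.1 — dominates Opt8.
Opt9: cost 892≤1621, read latency 35.2≤37.1 — dominates Opt8.
Opt10: cost 124≤1621, read latency 3.6≤37.1 — dominates Opt8.
Others (Opt3) are each worse than Opt8 on at least one objective.

Opt1, Opt2, Opt4, Opt5, Opt6, Opt7, Opt9, Opt10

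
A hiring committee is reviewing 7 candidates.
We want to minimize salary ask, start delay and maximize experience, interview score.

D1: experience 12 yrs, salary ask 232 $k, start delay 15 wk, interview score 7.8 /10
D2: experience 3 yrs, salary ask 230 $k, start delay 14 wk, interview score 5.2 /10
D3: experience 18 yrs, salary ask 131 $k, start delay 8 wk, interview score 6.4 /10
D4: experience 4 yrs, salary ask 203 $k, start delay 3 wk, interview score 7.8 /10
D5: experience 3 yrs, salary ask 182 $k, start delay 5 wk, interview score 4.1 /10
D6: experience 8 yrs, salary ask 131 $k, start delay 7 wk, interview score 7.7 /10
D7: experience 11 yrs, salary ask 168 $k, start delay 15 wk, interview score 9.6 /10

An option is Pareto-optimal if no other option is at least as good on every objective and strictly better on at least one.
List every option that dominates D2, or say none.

D3, D4, D6

D3: experience 18≥3, salary ask 131≤230, start delay 8≤14, interview score 6.4≥5.2 — dominates D2.
D4: experience 4≥3, salary ask 203≤230, start delay 3≤14, interview score 7.8≥5.2 — dominates D2.
D6: experience 8≥3, salary ask 131≤230, start delay 7≤14, interview score 7.7≥5.2 — dominates D2.
Others (D1, D5, D7) are each worse than D2 on at least one objective.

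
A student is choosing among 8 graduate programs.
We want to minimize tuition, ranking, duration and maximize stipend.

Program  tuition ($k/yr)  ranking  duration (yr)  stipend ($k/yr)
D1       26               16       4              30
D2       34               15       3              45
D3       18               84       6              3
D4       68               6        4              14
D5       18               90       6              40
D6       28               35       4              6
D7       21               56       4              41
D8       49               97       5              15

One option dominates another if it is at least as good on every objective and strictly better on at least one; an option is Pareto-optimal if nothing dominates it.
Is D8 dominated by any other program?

Yes

D1 vs D8: tuition 26≤49, ranking 16≤97, duration 4≤5, stipend 30≥15 — D1 is at least as good on every objective and strictly better on at least one, so D1 dominates D8.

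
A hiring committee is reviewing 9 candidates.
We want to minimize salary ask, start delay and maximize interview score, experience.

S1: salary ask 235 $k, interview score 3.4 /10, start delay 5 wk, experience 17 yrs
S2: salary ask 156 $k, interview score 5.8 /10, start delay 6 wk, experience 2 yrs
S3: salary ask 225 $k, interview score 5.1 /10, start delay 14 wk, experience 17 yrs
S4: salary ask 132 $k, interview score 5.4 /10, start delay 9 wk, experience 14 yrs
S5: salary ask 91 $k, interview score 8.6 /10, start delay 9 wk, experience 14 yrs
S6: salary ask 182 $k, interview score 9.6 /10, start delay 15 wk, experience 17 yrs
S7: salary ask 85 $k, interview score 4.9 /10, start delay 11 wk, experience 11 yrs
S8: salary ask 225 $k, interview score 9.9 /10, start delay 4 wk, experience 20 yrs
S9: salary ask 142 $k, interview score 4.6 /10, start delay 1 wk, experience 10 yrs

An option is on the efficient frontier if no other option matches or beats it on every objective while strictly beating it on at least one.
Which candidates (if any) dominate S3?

S8

S8: salary ask 225≤225, interview score 9.9≥5.1, start delay 4≤14, experience 20≥17 — dominates S3.
Others (S1, S2, S4, S5, S6, S7, S9) are each worse than S3 on at least one objective.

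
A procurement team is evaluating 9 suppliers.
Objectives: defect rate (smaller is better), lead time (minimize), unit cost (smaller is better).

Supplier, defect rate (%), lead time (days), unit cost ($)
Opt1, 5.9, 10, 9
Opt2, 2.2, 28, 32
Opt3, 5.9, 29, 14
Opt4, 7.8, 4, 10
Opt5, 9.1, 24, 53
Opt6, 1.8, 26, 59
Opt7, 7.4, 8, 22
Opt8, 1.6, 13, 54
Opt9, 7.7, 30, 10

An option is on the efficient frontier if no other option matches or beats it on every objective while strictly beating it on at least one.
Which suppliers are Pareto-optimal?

Opt1, Opt2, Opt4, Opt7, Opt8

Opt1: not dominated (best unit cost).
Opt2: not dominated.
Opt3: dominated by Opt1 (defect rate 5.9≤5.9, lead time 10≤29, unit cost 9≤14).
Opt4: not dominated (best lead time).
Opt5: dominated by Opt1 (defect rate 5.9≤9.1, lead time 10≤24, unit cost 9≤53).
Opt6: dominated by Opt8 (defect rate 1.6≤1.8, lead time 13≤26, unit cost 54≤59).
Opt7: not dominated.
Opt8: not dominated (best defect rate).
Opt9: dominated by Opt1 (defect rate 5.9≤7.7, lead time 10≤30, unit cost 9≤10).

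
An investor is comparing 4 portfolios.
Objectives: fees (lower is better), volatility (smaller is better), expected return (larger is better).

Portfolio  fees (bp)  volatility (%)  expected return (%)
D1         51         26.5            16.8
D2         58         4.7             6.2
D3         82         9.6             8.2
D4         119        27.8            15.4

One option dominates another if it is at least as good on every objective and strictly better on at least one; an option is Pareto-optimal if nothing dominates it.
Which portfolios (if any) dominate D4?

D1

D1: fees 51≤119, volatility 26.5≤27.8, expected return 16.8≥15.4 — dominates D4.
Others (D2, D3) are each worse than D4 on at least one objective.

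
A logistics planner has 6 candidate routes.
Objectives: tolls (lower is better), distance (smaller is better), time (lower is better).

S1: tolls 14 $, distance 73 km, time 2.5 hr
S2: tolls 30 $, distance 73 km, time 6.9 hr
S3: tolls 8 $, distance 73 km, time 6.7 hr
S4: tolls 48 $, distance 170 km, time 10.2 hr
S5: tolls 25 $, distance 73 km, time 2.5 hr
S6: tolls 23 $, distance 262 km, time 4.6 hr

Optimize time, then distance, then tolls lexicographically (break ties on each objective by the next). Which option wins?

First minimize time: best is 2.5, kept {S1, S5}.
Then minimize distance: best is 73, kept {S1, S5}.
Then minimize tolls: best is 14, kept {S1}.

S1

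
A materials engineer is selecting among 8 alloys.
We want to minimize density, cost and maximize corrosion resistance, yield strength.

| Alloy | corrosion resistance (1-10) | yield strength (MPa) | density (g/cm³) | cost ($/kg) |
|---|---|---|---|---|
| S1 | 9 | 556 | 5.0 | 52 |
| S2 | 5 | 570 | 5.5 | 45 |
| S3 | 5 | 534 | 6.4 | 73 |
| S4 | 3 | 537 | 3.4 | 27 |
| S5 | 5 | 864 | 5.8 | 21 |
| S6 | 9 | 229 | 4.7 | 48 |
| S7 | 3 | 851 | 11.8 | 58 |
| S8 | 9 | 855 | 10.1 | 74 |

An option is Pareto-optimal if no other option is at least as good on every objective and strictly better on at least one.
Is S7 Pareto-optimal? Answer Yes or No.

No

S5 vs S7: corrosion resistance 5≥3, yield strength 864≥851, density 5.8≤11.8, cost 21≤58 — S5 is at least as good on every objective and strictly better on at least one, so S5 dominates S7.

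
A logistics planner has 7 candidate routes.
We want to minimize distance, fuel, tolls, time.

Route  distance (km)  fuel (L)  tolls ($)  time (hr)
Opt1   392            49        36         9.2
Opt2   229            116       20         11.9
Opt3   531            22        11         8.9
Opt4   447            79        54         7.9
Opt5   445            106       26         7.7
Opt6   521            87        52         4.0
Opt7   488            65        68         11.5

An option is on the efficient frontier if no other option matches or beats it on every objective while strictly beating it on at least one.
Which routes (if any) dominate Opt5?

Opt1: worse on tolls (36 vs 26).
Opt2: worse on fuel (116 vs 106).
Opt3: worse on distance (531 vs 445).
Opt4: worse on distance (447 vs 445).
Opt6: worse on distance (521 vs 445).
Opt7: worse on distance (488 vs 445).
No option dominates Opt5.

none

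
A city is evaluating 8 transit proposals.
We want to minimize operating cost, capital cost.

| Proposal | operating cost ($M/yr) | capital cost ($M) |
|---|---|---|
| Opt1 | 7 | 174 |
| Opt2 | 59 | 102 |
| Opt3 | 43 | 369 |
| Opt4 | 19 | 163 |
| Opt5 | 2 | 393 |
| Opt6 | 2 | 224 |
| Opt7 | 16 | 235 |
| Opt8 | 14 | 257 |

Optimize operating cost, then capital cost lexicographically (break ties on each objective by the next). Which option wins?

Opt6

First minimize operating cost: best is 2, kept {Opt5, Opt6}.
Then minimize capital cost: best is 224, kept {Opt6}.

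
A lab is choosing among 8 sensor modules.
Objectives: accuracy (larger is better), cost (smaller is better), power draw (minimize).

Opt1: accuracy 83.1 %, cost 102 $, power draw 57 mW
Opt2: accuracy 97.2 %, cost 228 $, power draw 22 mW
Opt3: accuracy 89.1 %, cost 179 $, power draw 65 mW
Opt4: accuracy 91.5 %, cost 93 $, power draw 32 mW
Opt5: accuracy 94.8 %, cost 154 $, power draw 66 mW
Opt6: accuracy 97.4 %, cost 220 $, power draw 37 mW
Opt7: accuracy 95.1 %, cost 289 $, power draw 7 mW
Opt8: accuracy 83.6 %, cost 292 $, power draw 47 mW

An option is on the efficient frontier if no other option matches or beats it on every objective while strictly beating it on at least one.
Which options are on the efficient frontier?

Opt2, Opt4, Opt5, Opt6, Opt7

Opt1: dominated by Opt4 (accuracy 91.5≥83.1, cost 93≤102, power draw 32≤57).
Opt2: not dominated.
Opt3: dominated by Opt4 (accuracy 91.5≥89.1, cost 93≤179, power draw 32≤65).
Opt4: not dominated (best cost).
Opt5: not dominated.
Opt6: not dominated (best accuracy).
Opt7: not dominated (best power draw).
Opt8: dominated by Opt2 (accuracy 97.2≥83.6, cost 228≤292, power draw 22≤47).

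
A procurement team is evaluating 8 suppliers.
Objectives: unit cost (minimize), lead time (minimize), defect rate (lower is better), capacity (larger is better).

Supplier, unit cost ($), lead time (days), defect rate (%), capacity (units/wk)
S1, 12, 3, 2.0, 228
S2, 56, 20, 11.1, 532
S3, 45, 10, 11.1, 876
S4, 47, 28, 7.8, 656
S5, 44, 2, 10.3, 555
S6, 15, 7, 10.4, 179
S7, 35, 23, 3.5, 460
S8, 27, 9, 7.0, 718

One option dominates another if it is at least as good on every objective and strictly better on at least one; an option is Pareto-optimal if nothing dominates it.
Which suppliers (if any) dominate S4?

S8: unit cost 27≤47, lead time 9≤28, defect rate 7.0≤7.8, capacity 718≥656 — dominates S4.
Others (S1, S2, S3, S5, S6, S7) are each worse than S4 on at least one objective.

S8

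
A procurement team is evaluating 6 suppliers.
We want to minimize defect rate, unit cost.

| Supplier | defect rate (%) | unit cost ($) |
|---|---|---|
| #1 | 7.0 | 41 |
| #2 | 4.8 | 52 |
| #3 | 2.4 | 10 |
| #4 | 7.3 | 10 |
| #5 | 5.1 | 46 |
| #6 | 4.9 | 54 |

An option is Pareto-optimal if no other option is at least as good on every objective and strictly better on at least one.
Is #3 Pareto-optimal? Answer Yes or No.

Yes

#1: worse on defect rate (7.0 vs 2.4).
#2: worse on defect rate (4.8 vs 2.4).
#4: worse on defect rate (7.3 vs 2.4).
#5: worse on defect rate (5.1 vs 2.4).
#6: worse on defect rate (4.9 vs 2.4).
No option is at least as good as #3 on every objective and strictly better on one.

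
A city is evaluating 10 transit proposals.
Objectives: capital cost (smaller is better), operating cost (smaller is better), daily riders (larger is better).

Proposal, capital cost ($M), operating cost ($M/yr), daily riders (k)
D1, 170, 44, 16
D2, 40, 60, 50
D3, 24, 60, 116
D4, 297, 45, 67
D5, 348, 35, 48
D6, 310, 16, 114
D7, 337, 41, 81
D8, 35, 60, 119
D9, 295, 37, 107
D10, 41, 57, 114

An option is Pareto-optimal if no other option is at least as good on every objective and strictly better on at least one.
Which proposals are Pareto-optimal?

D1: not dominated.
D2: dominated by D3 (capital cost 24≤40, operating cost 60≤60, daily riders 116≥50).
D3: not dominated (best capital cost).
D4: dominated by D9 (capital cost 295≤297, operating cost 37≤45, daily riders 107≥67).
D5: dominated by D6 (capital cost 310≤348, operating cost 16≤35, daily riders 114≥48).
D6: not dominated (best operating cost).
D7: dominated by D6 (capital cost 310≤337, operating cost 16≤41, daily riders 114≥81).
D8: not dominated (best daily riders).
D9: not dominated.
D10: not dominated.

D1, D3, D6, D8, D9, D10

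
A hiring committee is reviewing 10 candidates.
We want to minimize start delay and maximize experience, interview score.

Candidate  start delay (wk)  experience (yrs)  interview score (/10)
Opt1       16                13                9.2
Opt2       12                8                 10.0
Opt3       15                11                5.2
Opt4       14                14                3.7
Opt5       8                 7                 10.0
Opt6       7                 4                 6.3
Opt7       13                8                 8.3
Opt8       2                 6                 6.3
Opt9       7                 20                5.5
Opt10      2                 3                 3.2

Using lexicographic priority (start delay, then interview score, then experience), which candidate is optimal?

Opt8

First minimize start delay: best is 2, kept {Opt8, Opt10}.
Then maximize interview score: best is 6.3, kept {Opt8}.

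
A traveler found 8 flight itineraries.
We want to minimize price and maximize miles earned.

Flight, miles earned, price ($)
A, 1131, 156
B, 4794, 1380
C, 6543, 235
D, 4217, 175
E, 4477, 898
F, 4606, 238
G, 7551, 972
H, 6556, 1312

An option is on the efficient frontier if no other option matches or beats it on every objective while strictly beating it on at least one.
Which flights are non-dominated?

A, C, D, G

A: not dominated (best price).
B: dominated by C (miles earned 6543≥4794, price 235≤1380).
C: not dominated.
D: not dominated.
E: dominated by C (miles earned 6543≥4477, price 235≤898).
F: dominated by C (miles earned 6543≥4606, price 235≤238).
G: not dominated (best miles earned).
H: dominated by G (miles earned 7551≥6556, price 972≤1312).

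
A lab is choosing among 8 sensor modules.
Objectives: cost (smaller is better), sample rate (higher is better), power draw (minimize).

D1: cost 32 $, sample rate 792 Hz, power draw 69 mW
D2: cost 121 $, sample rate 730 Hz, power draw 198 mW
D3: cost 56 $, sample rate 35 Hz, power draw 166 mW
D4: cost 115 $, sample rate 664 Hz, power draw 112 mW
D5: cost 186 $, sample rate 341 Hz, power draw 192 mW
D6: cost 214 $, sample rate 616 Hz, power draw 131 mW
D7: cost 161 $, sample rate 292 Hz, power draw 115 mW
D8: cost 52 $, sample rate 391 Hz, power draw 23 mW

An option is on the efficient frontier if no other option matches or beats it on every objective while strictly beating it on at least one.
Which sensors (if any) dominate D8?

none

D1: worse on power draw (69 vs 23).
D2: worse on cost (121 vs 52).
D3: worse on cost (56 vs 52).
D4: worse on cost (115 vs 52).
D5: worse on cost (186 vs 52).
D6: worse on cost (214 vs 52).
D7: worse on cost (161 vs 52).
No option dominates D8.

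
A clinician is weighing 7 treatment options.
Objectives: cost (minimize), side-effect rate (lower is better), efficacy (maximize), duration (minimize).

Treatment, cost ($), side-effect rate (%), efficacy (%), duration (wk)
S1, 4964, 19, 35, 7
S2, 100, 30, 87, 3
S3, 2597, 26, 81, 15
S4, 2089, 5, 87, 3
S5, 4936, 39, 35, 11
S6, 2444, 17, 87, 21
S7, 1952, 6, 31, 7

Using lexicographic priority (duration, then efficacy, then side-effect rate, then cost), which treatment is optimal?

First minimize duration: best is 3, kept {S2, S4}.
Then maximize efficacy: best is 87, kept {S2, S4}.
Then minimize side-effect rate: best is 5, kept {S4}.

S4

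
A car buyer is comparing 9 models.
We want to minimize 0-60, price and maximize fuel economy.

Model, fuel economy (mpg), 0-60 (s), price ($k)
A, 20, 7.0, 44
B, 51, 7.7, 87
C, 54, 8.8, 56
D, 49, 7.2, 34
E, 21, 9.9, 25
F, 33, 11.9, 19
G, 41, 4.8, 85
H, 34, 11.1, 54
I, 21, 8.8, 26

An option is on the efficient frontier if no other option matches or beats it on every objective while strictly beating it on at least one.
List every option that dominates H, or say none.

D: fuel economy 49≥34, 0-60 7.2≤11.1, price 34≤54 — dominates H.
Others (A, B, C, E, F, G, I) are each worse than H on at least one objective.

D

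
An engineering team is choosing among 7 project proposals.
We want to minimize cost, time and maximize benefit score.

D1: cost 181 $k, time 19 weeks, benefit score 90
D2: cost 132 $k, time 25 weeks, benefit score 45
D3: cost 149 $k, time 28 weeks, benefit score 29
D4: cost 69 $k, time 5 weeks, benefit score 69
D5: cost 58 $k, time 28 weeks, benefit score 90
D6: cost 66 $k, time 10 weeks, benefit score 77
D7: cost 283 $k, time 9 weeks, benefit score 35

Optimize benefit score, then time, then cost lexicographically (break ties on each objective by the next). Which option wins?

D1

First maximize benefit score: best is 90, kept {D1, D5}.
Then minimize time: best is 19, kept {D1}.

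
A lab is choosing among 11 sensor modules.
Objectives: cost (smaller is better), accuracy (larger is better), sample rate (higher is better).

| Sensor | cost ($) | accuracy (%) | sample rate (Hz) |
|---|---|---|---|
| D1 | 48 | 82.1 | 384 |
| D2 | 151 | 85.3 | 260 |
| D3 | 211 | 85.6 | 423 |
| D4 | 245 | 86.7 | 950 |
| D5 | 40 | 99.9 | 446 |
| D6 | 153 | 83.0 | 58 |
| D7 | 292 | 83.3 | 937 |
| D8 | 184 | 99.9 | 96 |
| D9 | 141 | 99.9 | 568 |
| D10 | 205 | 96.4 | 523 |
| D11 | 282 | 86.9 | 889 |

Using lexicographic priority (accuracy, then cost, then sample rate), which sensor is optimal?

D5

First maximize accuracy: best is 99.9, kept {D5, D8, D9}.
Then minimize cost: best is 40, kept {D5}.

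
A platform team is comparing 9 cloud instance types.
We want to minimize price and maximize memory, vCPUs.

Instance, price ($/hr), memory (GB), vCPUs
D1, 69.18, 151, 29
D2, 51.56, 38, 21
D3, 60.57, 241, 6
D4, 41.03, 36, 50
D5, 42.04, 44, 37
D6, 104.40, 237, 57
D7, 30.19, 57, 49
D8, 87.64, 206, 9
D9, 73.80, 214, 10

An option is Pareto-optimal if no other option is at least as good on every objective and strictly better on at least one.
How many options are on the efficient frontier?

D1: not dominated.
D2: dominated by D5 (price 42.04≤51.56, memory 44≥38, vCPUs 37≥21).
D3: not dominated (best memory).
D4: not dominated.
D5: dominated by D7 (price 30.19≤42.04, memory 57≥44, vCPUs 49≥37).
D6: not dominated (best vCPUs).
D7: not dominated (best price).
D8: dominated by D9 (price 73.80≤87.64, memory 214≥206, vCPUs 10≥9).
D9: not dominated.
Pareto-optimal: D1, D3, D4, D6, D7, D9 → 6.

6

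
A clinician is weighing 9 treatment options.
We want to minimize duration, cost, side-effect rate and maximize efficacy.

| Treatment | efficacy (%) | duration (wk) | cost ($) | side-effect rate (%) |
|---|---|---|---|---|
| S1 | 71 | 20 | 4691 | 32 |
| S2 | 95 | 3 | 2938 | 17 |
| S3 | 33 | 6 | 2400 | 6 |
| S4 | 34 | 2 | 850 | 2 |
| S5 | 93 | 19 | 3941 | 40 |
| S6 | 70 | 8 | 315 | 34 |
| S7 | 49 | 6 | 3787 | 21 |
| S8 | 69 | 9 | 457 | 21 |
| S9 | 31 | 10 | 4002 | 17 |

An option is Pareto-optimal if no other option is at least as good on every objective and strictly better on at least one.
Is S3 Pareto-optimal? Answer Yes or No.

S4 vs S3: efficacy 34≥33, duration 2≤6, cost 850≤2400, side-effect rate 2≤6 — S4 is at least as good on every objective and strictly better on at least one, so S4 dominates S3.

No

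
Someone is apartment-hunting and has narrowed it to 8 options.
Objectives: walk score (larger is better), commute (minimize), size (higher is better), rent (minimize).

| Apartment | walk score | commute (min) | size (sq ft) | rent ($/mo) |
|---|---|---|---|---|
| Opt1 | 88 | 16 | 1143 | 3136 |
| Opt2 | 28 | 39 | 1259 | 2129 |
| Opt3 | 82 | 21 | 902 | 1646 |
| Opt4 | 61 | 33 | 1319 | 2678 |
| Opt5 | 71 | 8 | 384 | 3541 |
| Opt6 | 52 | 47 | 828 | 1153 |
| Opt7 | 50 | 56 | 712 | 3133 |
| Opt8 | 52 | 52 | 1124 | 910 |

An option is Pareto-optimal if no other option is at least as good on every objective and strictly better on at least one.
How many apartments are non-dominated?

Opt1: not dominated (best walk score).
Opt2: not dominated.
Opt3: not dominated.
Opt4: not dominated (best size).
Opt5: not dominated (best commute).
Opt6: not dominated.
Opt7: dominated by Opt3 (walk score 82≥50, commute 21≤56, size 902≥712, rent 1646≤3133).
Opt8: not dominated (best rent).
Pareto-optimal: Opt1, Opt2, Opt3, Opt4, Opt5, Opt6, Opt8 → 7.

7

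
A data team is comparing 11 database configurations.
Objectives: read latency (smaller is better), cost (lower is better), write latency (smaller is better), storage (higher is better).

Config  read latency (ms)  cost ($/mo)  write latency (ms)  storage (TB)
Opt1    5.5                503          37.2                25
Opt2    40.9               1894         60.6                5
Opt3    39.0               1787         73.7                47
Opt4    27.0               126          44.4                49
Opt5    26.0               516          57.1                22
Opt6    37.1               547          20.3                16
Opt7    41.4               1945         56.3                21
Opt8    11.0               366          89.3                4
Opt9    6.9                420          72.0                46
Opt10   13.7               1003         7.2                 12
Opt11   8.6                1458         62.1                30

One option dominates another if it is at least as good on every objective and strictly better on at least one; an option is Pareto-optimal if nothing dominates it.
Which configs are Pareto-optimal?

Opt1: not dominated (best read latency).
Opt2: dominated by Opt1 (read latency 5.5≤40.9, cost 503≤1894, write latency 37.2≤60.6, storage 25≥5).
Opt3: dominated by Opt4 (read latency 27.0≤39.0, cost 126≤1787, write latency 44.4≤73.7, storage 49≥47).
Opt4: not dominated (best cost).
Opt5: dominated by Opt1 (read latency 5.5≤26.0, cost 503≤516, write latency 37.2≤57.1, storage 25≥22).
Opt6: not dominated.
Opt7: dominated by Opt1 (read latency 5.5≤41.4, cost 503≤1945, write latency 37.2≤56.3, storage 25≥21).
Opt8: not dominated.
Opt9: not dominated.
Opt10: not dominated (best write latency).
Opt11: not dominated.

Opt1, Opt4, Opt6, Opt8, Opt9, Opt10, Opt11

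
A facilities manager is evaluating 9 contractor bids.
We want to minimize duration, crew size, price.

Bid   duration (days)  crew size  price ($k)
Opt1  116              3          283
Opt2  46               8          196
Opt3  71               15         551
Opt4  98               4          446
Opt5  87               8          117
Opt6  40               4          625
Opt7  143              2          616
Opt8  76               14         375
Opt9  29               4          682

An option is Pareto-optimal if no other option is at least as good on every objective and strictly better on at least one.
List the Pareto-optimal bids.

Opt1, Opt2, Opt4, Opt5, Opt6, Opt7, Opt9

Opt1: not dominated.
Opt2: not dominated.
Opt3: dominated by Opt2 (duration 46≤71, crew size 8≤15, price 196≤551).
Opt4: not dominated.
Opt5: not dominated (best price).
Opt6: not dominated.
Opt7: not dominated (best crew size).
Opt8: dominated by Opt2 (duration 46≤76, crew size 8≤14, price 196≤375).
Opt9: not dominated (best duration).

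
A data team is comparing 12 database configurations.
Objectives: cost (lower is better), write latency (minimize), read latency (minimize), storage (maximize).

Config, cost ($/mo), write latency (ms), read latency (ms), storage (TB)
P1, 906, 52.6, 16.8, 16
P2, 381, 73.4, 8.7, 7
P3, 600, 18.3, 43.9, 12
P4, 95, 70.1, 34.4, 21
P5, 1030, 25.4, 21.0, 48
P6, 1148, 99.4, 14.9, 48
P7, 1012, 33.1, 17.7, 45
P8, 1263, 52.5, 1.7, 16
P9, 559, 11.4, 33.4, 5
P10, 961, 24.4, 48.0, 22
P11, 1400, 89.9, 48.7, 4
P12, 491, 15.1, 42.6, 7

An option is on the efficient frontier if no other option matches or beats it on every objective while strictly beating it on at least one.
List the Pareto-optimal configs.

P1, P2, P3, P4, P5, P6, P7, P8, P9, P10, P12

P1: not dominated.
P2: not dominated.
P3: not dominated.
P4: not dominated (best cost).
P5: not dominated.
P6: not dominated.
P7: not dominated.
P8: not dominated (best read latency).
P9: not dominated (best write latency).
P10: not dominated.
P11: dominated by P1 (cost 906≤1400, write latency 52.6≤89.9, read latency 16.8≤48.7, storage 16≥4).
P12: not dominated.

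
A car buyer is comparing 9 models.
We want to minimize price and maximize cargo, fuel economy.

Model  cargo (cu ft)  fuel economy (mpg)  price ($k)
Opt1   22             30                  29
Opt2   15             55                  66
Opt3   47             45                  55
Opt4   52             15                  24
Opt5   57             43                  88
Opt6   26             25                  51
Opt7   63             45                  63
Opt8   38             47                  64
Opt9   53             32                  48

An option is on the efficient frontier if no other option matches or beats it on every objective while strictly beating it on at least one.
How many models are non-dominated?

Opt1: not dominated.
Opt2: not dominated (best fuel economy).
Opt3: not dominated.
Opt4: not dominated (best price).
Opt5: dominated by Opt7 (cargo 63≥57, fuel economy 45≥43, price 63≤88).
Opt6: dominated by Opt9 (cargo 53≥26, fuel economy 32≥25, price 48≤51).
Opt7: not dominated (best cargo).
Opt8: not dominated.
Opt9: not dominated.
Pareto-optimal: Opt1, Opt2, Opt3, Opt4, Opt7, Opt8, Opt9 → 7.

7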